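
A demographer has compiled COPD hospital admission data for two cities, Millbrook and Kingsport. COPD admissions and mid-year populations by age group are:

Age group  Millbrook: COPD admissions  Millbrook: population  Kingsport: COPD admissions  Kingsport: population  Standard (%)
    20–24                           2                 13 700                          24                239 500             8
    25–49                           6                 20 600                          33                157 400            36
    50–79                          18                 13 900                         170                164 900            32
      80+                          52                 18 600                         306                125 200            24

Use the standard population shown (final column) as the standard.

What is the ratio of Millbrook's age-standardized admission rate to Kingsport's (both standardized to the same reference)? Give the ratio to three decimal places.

Age-specific rates per 10 000 for Millbrook: 1.46, 2.91, 12.95, 27.96.
For Kingsport: 1.00, 2.10, 10.31, 24.44.
Standard weights: 0.08, 0.36, 0.32, 0.24.
Millbrook: 0.0800×1.46 + 0.3600×2.91 + 0.3200×12.95 + 0.2400×27.96 = 12.0189 per 10 000.
Kingsport: 0.0800×1.00 + 0.3600×2.10 + 0.3200×10.31 + 0.2400×24.44 = 9.9997 per 10 000.
Ratio = 12.0189 ÷ 9.9997 = 1.20192.

1.202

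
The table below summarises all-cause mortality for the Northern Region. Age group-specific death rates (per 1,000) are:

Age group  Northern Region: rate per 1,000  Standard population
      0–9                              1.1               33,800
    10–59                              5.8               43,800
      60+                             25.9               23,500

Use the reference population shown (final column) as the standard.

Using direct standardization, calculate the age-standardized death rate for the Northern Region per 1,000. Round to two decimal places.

8.90

Standard total = 101,100; weights = 0.3343, 0.4332, 0.2324.
Standardized rate: 0.3343×1.1 + 0.4332×5.8 + 0.2324×25.9 = 8.9008 per 1,000.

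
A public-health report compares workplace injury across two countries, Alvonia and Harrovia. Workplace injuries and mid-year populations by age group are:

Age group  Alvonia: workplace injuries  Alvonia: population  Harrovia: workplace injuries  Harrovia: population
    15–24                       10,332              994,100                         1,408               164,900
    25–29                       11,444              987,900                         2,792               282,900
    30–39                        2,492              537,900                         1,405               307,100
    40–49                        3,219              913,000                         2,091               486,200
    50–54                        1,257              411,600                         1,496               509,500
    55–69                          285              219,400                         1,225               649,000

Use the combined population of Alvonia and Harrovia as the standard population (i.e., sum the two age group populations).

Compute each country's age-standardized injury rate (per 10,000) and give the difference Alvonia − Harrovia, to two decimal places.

4.47

Age-specific rates per 10,000 for Alvonia: 103.93, 115.84, 46.33, 35.26, 30.54, 12.99.
For Harrovia: 85.39, 98.69, 45.75, 43.01, 29.36, 18.88.
Combined standard total = 6,463,500; weights = 0.1793, 0.1966, 0.1307, 0.2165, 0.1425, 0.1344.
Alvonia: 0.1793×103.93 + 0.1966×115.84 + 0.1307×46.33 + 0.2165×35.26 + 0.1425×30.54 + 0.1344×12.99 = 61.1991 per 10,000.
Harrovia: 0.1793×85.39 + 0.1966×98.69 + 0.1307×45.75 + 0.2165×43.01 + 0.1425×29.36 + 0.1344×18.88 = 56.7263 per 10,000.
Difference = 61.1991 − 56.7263 = 4.4727.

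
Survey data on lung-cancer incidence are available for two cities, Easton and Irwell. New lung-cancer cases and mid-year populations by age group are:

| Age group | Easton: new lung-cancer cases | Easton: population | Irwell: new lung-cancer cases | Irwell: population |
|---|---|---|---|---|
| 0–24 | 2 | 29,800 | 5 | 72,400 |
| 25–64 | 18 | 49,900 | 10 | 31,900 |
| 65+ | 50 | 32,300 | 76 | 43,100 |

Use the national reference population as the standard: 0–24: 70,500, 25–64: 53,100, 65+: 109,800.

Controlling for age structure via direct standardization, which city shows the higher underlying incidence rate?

Irwell

Age-specific rates per 100,000 for Easton: 6.71, 36.07, 154.80.
For Irwell: 6.91, 31.35, 176.33.
Standard total = 233,400; weights = 0.3021, 0.2275, 0.4704.
Easton: 0.3021×6.71 + 0.2275×36.07 + 0.4704×154.80 = 83.0569 per 100,000.
Irwell: 0.3021×6.91 + 0.2275×31.35 + 0.4704×176.33 = 92.1720 per 100,000.
The crude rates (62.50 vs 61.74) would put Easton higher, but that reflects its age composition; once standardized to a common age structure, Irwell has the higher underlying rate.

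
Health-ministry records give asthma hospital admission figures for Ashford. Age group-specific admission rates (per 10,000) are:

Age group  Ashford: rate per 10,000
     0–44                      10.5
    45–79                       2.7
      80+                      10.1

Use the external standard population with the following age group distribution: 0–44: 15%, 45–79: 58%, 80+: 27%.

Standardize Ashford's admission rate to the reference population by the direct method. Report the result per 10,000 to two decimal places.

5.87

Standard weights: 0.15, 0.58, 0.27.
Standardized rate: 0.1500×10.5 + 0.5800×2.7 + 0.2700×10.1 = 5.8680 per 10,000.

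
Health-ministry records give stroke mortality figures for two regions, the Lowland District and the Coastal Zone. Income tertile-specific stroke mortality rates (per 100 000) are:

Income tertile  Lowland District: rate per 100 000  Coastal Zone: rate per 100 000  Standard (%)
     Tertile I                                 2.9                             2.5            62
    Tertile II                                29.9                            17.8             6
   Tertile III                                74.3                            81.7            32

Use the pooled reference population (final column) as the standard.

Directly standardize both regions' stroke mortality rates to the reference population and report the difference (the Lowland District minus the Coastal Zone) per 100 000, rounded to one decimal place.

Standard weights: 0.62, 0.06, 0.32.
The Lowland District: 0.6200×2.9 + 0.0600×29.9 + 0.3200×74.3 = 27.3680 per 100 000.
The Coastal Zone: 0.6200×2.5 + 0.0600×17.8 + 0.3200×81.7 = 28.7620 per 100 000.
Difference = 27.3680 − 28.7620 = -1.3940.

-1.4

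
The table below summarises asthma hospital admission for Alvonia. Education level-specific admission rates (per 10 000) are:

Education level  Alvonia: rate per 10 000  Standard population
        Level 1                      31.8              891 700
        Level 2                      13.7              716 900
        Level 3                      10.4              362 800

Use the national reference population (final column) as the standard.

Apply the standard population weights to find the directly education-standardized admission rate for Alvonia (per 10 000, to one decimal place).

21.3

Standard total = 1 971 400; weights = 0.4523, 0.3637, 0.1840.
Standardized rate: 0.4523×31.8 + 0.3637×13.7 + 0.1840×10.4 = 21.2797 per 10 000.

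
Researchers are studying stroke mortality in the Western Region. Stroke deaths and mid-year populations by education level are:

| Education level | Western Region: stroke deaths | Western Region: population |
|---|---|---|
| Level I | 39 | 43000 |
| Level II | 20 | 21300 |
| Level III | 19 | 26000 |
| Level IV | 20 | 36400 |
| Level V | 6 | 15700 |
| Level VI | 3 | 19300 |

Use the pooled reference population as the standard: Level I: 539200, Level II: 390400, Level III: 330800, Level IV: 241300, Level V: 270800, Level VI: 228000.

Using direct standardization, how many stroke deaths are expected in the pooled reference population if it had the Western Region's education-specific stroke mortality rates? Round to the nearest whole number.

1369

Education-specific rates per 100000 for the Western Region: 90.70, 93.90, 73.08, 54.95, 38.22, 15.54.
Expected stroke deaths = Σ (standard pop × education-specific rate ÷ 100000)
= 539200×90.70/100000 + 390400×93.90/100000 + 330800×73.08/100000 + 241300×54.95/100000 + 270800×38.22/100000 + 228000×15.54/100000
= 489.04 + 366.57 + 241.74 + 132.58 + 103.49 + 35.44 = 1368.87.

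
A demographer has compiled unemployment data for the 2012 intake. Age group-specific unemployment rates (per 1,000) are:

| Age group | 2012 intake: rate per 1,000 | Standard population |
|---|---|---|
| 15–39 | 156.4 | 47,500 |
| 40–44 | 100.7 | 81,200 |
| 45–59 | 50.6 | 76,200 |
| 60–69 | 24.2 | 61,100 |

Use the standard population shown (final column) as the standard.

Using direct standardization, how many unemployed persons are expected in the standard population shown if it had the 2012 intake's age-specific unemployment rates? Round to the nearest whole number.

20940

Expected unemployed persons = Σ (standard pop × age-specific rate ÷ 1,000)
= 47,500×156.4/1,000 + 81,200×100.7/1,000 + 76,200×50.6/1,000 + 61,100×24.2/1,000
= 7429.00 + 8176.84 + 3855.72 + 1478.62 = 20940.18.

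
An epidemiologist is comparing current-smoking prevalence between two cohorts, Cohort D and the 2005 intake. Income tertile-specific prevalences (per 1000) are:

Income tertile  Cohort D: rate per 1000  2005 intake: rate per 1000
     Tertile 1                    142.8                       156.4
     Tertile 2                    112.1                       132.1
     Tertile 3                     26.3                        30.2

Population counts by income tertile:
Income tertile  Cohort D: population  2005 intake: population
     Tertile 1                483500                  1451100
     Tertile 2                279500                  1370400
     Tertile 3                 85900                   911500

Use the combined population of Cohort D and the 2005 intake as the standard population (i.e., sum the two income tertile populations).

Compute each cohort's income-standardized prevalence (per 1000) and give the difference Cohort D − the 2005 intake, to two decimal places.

-13.79

Combined standard total = 4581900; weights = 0.4222, 0.3601, 0.2177.
Cohort D: 0.4222×142.8 + 0.3601×112.1 + 0.2177×26.3 = 106.3852 per 1000.
The 2005 intake: 0.4222×156.4 + 0.3601×132.1 + 0.2177×30.2 = 120.1782 per 1000.
Difference = 106.3852 − 120.1782 = -13.7931.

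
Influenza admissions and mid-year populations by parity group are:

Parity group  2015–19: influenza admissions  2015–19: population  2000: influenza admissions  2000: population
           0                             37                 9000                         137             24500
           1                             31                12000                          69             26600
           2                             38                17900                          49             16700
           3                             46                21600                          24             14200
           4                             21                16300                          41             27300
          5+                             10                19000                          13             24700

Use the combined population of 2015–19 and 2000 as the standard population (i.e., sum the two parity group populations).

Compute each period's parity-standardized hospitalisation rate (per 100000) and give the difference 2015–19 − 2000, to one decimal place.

Parity-specific rates per 100000 for 2015–19: 411.11, 258.33, 212.29, 212.96, 128.83, 52.63.
For 2000: 559.18, 259.40, 293.41, 169.01, 150.18, 52.63.
Combined standard total = 229800; weights = 0.1458, 0.1680, 0.1506, 0.1558, 0.1897, 0.1902.
2015–19: 0.1458×411.11 + 0.1680×258.33 + 0.1506×212.29 + 0.1558×212.96 + 0.1897×128.83 + 0.1902×52.63 = 202.9173 per 100000.
2000: 0.1458×559.18 + 0.1680×259.40 + 0.1506×293.41 + 0.1558×169.01 + 0.1897×150.18 + 0.1902×52.63 = 234.1002 per 100000.
Difference = 202.9173 − 234.1002 = -31.1829.

-31.2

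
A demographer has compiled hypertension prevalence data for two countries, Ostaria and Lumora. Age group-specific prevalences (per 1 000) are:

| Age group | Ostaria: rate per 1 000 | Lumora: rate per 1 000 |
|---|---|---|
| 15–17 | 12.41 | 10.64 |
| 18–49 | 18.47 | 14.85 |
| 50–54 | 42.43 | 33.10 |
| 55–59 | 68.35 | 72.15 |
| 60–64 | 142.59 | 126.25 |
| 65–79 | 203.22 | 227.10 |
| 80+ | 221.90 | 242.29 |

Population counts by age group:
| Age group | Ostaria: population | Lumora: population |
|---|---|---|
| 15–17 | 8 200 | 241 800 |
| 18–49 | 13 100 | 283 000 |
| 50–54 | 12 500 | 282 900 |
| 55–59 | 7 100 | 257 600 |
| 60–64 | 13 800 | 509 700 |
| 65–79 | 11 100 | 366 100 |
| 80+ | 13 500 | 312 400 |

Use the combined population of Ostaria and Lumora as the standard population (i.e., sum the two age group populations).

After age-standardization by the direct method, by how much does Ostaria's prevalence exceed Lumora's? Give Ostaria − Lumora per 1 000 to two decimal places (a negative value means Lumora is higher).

-1.64

Combined standard total = 2 332 800; weights = 0.1072, 0.1269, 0.1266, 0.1135, 0.2244, 0.1617, 0.1397.
Ostaria: 0.1072×12.41 + 0.1269×18.47 + 0.1266×42.43 + 0.1135×68.35 + 0.2244×142.59 + 0.1617×203.22 + 0.1397×221.90 = 112.6608 per 1 000.
Lumora: 0.1072×10.64 + 0.1269×14.85 + 0.1266×33.10 + 0.1135×72.15 + 0.2244×126.25 + 0.1617×227.10 + 0.1397×242.29 = 114.3044 per 1 000.
Difference = 112.6608 − 114.3044 = -1.6435.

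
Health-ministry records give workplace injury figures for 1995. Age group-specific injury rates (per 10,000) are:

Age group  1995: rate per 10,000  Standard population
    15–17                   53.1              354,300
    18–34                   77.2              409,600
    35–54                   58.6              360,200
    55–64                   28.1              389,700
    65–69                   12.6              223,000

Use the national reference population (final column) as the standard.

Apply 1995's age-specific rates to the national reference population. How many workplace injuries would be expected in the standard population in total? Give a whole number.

8530

Expected workplace injuries = Σ (standard pop × age-specific rate ÷ 10,000)
= 354,300×53.1/10,000 + 409,600×77.2/10,000 + 360,200×58.6/10,000 + 389,700×28.1/10,000 + 223,000×12.6/10,000
= 1881.33 + 3162.11 + 2110.77 + 1095.06 + 280.98 = 8530.25.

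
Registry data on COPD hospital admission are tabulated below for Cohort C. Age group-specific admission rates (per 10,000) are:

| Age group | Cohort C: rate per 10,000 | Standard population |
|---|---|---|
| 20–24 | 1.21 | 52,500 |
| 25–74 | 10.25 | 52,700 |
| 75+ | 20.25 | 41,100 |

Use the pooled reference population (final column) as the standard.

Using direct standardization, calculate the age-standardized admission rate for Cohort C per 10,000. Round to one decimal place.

9.8

Standard total = 146,300; weights = 0.3589, 0.3602, 0.2809.
Standardized rate: 0.3589×1.21 + 0.3602×10.25 + 0.2809×20.25 = 9.8153 per 10,000.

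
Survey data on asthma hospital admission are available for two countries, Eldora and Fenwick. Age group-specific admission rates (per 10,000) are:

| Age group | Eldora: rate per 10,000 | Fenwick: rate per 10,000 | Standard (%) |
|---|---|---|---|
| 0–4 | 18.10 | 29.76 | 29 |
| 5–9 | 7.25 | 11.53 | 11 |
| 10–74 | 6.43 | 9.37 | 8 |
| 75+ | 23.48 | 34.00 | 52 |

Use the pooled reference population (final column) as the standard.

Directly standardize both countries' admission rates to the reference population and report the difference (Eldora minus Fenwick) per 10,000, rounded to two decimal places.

Standard weights: 0.29, 0.11, 0.08, 0.52.
Eldora: 0.2900×18.10 + 0.1100×7.25 + 0.0800×6.43 + 0.5200×23.48 = 18.7705 per 10,000.
Fenwick: 0.2900×29.76 + 0.1100×11.53 + 0.0800×9.37 + 0.5200×34.00 = 28.3283 per 10,000.
Difference = 18.7705 − 28.3283 = -9.5578.

-9.56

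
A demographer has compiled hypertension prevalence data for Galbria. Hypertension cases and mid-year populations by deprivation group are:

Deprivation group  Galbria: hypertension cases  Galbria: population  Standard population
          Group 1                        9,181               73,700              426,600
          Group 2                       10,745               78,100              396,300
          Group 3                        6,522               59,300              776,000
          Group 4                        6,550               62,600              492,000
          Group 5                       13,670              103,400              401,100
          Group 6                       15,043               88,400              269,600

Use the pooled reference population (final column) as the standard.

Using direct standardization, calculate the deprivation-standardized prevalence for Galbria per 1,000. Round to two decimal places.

124.35

Deprivation-specific rates per 1,000 for Galbria: 124.573, 137.580, 109.983, 104.633, 132.205, 170.170.
Standard total = 2,761,600; weights = 0.1545, 0.1435, 0.2810, 0.1782, 0.1452, 0.0976.
Standardized rate: 0.1545×124.573 + 0.1435×137.580 + 0.2810×109.983 + 0.1782×104.633 + 0.1452×132.205 + 0.0976×170.170 = 124.3471 per 1,000.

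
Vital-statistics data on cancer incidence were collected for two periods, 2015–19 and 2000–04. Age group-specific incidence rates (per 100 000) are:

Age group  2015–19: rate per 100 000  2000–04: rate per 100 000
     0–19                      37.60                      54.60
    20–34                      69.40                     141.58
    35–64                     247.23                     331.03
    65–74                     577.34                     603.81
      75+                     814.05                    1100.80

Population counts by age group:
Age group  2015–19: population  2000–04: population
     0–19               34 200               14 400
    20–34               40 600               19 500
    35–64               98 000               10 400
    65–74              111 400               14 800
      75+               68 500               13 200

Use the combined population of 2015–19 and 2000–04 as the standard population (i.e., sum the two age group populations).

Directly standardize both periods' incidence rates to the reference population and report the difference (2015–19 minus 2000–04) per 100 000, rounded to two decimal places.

Combined standard total = 425 000; weights = 0.1144, 0.1414, 0.2551, 0.2969, 0.1922.
2015–19: 0.1144×37.60 + 0.1414×69.40 + 0.2551×247.23 + 0.2969×577.34 + 0.1922×814.05 = 405.0970 per 100 000.
2000–04: 0.1144×54.60 + 0.1414×141.58 + 0.2551×331.03 + 0.2969×603.81 + 0.1922×1100.80 = 501.6055 per 100 000.
Difference = 405.0970 − 501.6055 = -96.5085.

-96.51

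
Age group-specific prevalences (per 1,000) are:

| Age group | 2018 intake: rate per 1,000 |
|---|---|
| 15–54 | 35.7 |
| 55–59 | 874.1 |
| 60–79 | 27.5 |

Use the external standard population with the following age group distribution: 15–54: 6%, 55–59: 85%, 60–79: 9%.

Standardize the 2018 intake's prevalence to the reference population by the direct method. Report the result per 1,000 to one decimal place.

Standard weights: 0.06, 0.85, 0.09.
Standardized rate: 0.0600×35.7 + 0.8500×874.1 + 0.0900×27.5 = 747.6020 per 1,000.

747.6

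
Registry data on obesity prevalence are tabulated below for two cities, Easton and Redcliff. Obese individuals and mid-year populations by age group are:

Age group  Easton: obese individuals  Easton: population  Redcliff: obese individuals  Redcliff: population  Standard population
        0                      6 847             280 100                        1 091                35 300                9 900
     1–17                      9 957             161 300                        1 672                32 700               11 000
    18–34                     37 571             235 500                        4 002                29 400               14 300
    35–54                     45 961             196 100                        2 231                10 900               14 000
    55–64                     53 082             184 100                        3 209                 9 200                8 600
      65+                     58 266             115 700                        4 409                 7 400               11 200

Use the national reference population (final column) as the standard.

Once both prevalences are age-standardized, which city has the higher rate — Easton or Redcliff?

Redcliff

Age-specific rates per 1 000 for Easton: 24.445, 61.730, 159.537, 234.375, 288.332, 503.596.
For Redcliff: 30.907, 51.131, 136.122, 204.679, 348.804, 595.811.
Standard total = 69 000; weights = 0.1435, 0.1594, 0.2072, 0.2029, 0.1246, 0.1623.
Easton: 0.1435×24.445 + 0.1594×61.730 + 0.2072×159.537 + 0.2029×234.375 + 0.1246×288.332 + 0.1623×503.596 = 211.6463 per 1 000.
Redcliff: 0.1435×30.907 + 0.1594×51.131 + 0.2072×136.122 + 0.2029×204.679 + 0.1246×348.804 + 0.1623×595.811 = 222.5112 per 1 000.
The crude rates (180.49 vs 133.02) would put Easton higher, but that reflects its age composition; once standardized to a common age structure, Redcliff has the higher underlying rate.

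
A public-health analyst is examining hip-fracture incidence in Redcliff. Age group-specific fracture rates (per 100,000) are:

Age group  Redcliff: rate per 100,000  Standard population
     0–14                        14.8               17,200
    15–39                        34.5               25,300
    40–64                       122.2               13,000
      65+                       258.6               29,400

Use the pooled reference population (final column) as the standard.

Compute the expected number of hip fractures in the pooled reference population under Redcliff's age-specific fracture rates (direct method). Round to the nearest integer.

103

Expected hip fractures = Σ (standard pop × age-specific rate ÷ 100,000)
= 17,200×14.8/100,000 + 25,300×34.5/100,000 + 13,000×122.2/100,000 + 29,400×258.6/100,000
= 2.55 + 8.73 + 15.89 + 76.03 = 103.19.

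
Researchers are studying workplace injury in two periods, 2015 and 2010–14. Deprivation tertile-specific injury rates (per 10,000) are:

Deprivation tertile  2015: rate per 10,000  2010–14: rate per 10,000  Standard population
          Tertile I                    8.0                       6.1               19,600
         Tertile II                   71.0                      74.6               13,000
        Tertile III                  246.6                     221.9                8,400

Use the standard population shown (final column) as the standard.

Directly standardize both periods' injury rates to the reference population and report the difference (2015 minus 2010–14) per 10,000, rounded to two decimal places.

Standard total = 41,000; weights = 0.4780, 0.3171, 0.2049.
2015: 0.4780×8.0 + 0.3171×71.0 + 0.2049×246.6 = 76.8595 per 10,000.
2010–14: 0.4780×6.1 + 0.3171×74.6 + 0.2049×221.9 = 72.0322 per 10,000.
Difference = 76.8595 − 72.0322 = 4.8273.

4.83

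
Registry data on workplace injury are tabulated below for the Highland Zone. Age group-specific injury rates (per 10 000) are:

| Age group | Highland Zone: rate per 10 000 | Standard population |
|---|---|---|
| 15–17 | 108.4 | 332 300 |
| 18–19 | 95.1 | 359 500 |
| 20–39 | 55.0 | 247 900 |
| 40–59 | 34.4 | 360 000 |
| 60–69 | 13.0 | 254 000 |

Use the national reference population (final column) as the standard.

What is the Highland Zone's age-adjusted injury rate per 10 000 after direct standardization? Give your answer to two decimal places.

Standard total = 1 553 700; weights = 0.2139, 0.2314, 0.1596, 0.2317, 0.1635.
Standardized rate: 0.2139×108.4 + 0.2314×95.1 + 0.1596×55.0 + 0.2317×34.4 + 0.1635×13.0 = 64.0602 per 10 000.

64.06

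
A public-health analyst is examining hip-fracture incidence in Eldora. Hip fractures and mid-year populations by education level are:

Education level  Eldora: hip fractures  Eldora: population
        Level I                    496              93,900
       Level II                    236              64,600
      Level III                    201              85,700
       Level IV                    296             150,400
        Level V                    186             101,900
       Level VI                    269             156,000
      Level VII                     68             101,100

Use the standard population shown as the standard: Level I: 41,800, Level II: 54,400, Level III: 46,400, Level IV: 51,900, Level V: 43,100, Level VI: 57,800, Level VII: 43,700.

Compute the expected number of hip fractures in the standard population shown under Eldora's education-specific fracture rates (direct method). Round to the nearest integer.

Education-specific rates per 100,000 for Eldora: 528.22, 365.33, 234.54, 196.81, 182.53, 172.44, 67.26.
Expected hip fractures = Σ (standard pop × education-specific rate ÷ 100,000)
= 41,800×528.22/100,000 + 54,400×365.33/100,000 + 46,400×234.54/100,000 + 51,900×196.81/100,000 + 43,100×182.53/100,000 + 57,800×172.44/100,000 + 43,700×67.26/100,000
= 220.80 + 198.74 + 108.83 + 102.14 + 78.67 + 99.67 + 29.39 = 838.24.

838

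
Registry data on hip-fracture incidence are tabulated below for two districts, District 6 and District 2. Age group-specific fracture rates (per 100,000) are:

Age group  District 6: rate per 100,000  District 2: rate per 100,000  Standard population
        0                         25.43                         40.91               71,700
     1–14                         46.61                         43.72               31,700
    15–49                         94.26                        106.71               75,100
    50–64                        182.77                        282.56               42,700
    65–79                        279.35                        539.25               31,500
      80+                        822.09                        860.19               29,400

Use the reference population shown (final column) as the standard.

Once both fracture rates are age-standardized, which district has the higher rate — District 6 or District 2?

District 2

Standard total = 282,100; weights = 0.2542, 0.1124, 0.2662, 0.1514, 0.1117, 0.1042.
District 6: 0.2542×25.43 + 0.1124×46.61 + 0.2662×94.26 + 0.1514×182.77 + 0.1117×279.35 + 0.1042×822.09 = 181.3295 per 100,000.
District 2: 0.2542×40.91 + 0.1124×43.72 + 0.2662×106.71 + 0.1514×282.56 + 0.1117×539.25 + 0.1042×860.19 = 236.3501 per 100,000.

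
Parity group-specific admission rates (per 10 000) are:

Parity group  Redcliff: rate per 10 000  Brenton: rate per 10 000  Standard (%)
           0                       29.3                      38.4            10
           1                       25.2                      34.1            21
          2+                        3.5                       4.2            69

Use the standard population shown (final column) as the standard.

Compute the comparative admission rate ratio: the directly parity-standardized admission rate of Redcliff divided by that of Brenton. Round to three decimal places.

Standard weights: 0.10, 0.21, 0.69.
Redcliff: 0.1000×29.3 + 0.2100×25.2 + 0.6900×3.5 = 10.6370 per 10 000.
Brenton: 0.1000×38.4 + 0.2100×34.1 + 0.6900×4.2 = 13.8990 per 10 000.
Ratio = 10.6370 ÷ 13.8990 = 0.76531.

0.765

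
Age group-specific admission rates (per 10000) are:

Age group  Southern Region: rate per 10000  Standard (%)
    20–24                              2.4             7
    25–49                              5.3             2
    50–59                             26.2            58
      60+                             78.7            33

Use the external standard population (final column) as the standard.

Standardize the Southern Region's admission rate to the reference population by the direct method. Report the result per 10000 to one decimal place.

Standard weights: 0.07, 0.02, 0.58, 0.33.
Standardized rate: 0.0700×2.4 + 0.0200×5.3 + 0.5800×26.2 + 0.3300×78.7 = 41.4410 per 10000.

41.4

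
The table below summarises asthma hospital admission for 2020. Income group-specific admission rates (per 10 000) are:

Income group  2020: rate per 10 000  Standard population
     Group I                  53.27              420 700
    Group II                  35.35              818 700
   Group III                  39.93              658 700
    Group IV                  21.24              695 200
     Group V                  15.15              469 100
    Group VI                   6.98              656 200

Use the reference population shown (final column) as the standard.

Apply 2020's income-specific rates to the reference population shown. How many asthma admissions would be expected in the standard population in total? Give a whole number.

Expected asthma admissions = Σ (standard pop × income-specific rate ÷ 10 000)
= 420 700×53.27/10 000 + 818 700×35.35/10 000 + 658 700×39.93/10 000 + 695 200×21.24/10 000 + 469 100×15.15/10 000 + 656 200×6.98/10 000
= 2241.07 + 2894.10 + 2630.19 + 1476.60 + 710.69 + 458.03 = 10410.68.

10411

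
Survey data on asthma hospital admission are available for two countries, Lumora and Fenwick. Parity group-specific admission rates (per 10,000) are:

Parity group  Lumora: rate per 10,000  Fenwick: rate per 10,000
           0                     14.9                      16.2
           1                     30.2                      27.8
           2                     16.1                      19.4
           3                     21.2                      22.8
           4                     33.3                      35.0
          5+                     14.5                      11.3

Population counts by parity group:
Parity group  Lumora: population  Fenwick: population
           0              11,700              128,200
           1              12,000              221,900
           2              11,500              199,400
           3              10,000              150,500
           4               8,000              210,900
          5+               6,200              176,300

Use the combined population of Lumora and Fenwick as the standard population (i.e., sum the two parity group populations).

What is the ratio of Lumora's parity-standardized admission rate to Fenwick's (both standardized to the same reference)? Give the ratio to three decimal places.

0.986

Combined standard total = 1,146,600; weights = 0.1220, 0.2040, 0.1839, 0.1400, 0.1909, 0.1592.
Lumora: 0.1220×14.9 + 0.2040×30.2 + 0.1839×16.1 + 0.1400×21.2 + 0.1909×33.3 + 0.1592×14.5 = 22.5728 per 10,000.
Fenwick: 0.1220×16.2 + 0.2040×27.8 + 0.1839×19.4 + 0.1400×22.8 + 0.1909×35.0 + 0.1592×11.3 = 22.8880 per 10,000.
Ratio = 22.5728 ÷ 22.8880 = 0.98623.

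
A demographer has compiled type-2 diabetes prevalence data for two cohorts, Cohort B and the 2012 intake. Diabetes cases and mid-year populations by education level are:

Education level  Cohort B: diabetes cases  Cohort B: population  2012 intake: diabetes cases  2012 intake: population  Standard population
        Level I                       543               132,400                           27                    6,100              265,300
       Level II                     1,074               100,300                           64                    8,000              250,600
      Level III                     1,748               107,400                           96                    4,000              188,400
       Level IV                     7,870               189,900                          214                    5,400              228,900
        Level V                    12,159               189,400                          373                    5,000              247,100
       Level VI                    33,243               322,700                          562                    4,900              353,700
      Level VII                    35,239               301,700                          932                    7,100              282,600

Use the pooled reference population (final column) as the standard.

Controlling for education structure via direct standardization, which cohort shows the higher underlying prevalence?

Education-specific rates per 1,000 for Cohort B: 4.101, 10.708, 16.276, 41.443, 64.197, 103.015, 116.801.
For the 2012 intake: 4.426, 8.000, 24.000, 39.630, 74.600, 114.694, 131.268.
Standard total = 1,816,600; weights = 0.1460, 0.1380, 0.1037, 0.1260, 0.1360, 0.1947, 0.1556.
Cohort B: 0.1460×4.101 + 0.1380×10.708 + 0.1037×16.276 + 0.1260×41.443 + 0.1360×64.197 + 0.1947×103.015 + 0.1556×116.801 = 55.9462 per 1,000.
The 2012 intake: 0.1460×4.426 + 0.1380×8.000 + 0.1037×24.000 + 0.1260×39.630 + 0.1360×74.600 + 0.1947×114.694 + 0.1556×131.268 = 62.1320 per 1,000.
The crude rates (68.37 vs 56.00) would put Cohort B higher, but that reflects its education composition; once standardized to a common education structure, the 2012 intake has the higher underlying rate.

2012 intake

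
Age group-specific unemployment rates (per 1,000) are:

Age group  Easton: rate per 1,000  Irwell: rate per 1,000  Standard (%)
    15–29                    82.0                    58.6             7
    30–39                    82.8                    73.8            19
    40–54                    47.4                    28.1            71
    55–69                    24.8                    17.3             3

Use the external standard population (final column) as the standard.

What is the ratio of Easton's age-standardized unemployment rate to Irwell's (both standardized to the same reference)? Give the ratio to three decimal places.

Standard weights: 0.07, 0.19, 0.71, 0.03.
Easton: 0.0700×82.0 + 0.1900×82.8 + 0.7100×47.4 + 0.0300×24.8 = 55.8700 per 1,000.
Irwell: 0.0700×58.6 + 0.1900×73.8 + 0.7100×28.1 + 0.0300×17.3 = 38.5940 per 1,000.
Ratio = 55.8700 ÷ 38.5940 = 1.44763.

1.448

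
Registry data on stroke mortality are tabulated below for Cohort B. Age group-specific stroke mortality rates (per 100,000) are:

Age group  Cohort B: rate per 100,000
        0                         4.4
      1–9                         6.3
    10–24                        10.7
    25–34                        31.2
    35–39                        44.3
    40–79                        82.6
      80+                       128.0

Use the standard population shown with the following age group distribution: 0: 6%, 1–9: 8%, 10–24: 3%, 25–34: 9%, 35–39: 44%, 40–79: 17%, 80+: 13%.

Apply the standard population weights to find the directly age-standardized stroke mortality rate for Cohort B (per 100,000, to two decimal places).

Standard weights: 0.06, 0.08, 0.03, 0.09, 0.44, 0.17, 0.13.
Standardized rate: 0.0600×4.4 + 0.0800×6.3 + 0.0300×10.7 + 0.0900×31.2 + 0.4400×44.3 + 0.1700×82.6 + 0.1300×128.0 = 54.0710 per 100,000.

54.07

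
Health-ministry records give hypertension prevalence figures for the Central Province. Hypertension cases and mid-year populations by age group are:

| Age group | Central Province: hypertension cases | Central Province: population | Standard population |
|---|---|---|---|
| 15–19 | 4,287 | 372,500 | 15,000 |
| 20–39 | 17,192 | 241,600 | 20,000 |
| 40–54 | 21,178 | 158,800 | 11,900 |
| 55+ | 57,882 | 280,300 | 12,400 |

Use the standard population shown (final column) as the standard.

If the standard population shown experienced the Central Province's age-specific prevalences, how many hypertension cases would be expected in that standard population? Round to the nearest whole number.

Age-specific rates per 1,000 for the Central Province: 11.509, 71.159, 133.363, 206.500.
Expected hypertension cases = Σ (standard pop × age-specific rate ÷ 1,000)
= 15,000×11.509/1,000 + 20,000×71.159/1,000 + 11,900×133.363/1,000 + 12,400×206.500/1,000
= 172.63 + 1423.18 + 1587.02 + 2560.60 = 5743.43.

5743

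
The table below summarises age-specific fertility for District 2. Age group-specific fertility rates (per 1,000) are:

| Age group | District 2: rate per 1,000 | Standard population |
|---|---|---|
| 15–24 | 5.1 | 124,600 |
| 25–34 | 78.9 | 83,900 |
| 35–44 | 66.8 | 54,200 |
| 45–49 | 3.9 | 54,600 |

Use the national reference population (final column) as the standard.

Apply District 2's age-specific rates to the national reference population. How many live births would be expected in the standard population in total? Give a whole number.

Expected live births = Σ (standard pop × age-specific rate ÷ 1,000)
= 124,600×5.1/1,000 + 83,900×78.9/1,000 + 54,200×66.8/1,000 + 54,600×3.9/1,000
= 635.46 + 6619.71 + 3620.56 + 212.94 = 11088.67.

11089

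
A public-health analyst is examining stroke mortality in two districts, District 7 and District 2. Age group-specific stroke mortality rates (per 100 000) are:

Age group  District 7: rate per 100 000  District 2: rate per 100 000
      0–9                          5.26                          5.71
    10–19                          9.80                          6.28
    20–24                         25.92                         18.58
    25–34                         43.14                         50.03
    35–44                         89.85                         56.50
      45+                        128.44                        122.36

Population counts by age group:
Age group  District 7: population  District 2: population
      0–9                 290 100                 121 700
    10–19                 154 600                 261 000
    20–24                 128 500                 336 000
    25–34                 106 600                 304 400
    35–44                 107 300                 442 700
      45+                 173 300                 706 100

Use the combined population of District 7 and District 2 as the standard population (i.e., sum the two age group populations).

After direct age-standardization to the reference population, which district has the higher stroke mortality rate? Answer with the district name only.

District 7

Combined standard total = 3 132 300; weights = 0.1315, 0.1327, 0.1483, 0.1312, 0.1756, 0.2808.
District 7: 0.1315×5.26 + 0.1327×9.80 + 0.1483×25.92 + 0.1312×43.14 + 0.1756×89.85 + 0.2808×128.44 = 63.3327 per 100 000.
District 2: 0.1315×5.71 + 0.1327×6.28 + 0.1483×18.58 + 0.1312×50.03 + 0.1756×56.50 + 0.2808×122.36 = 55.1775 per 100 000.
The crude rates (44.64 vs 62.26) would put District 2 higher, but that reflects its age composition; once standardized to a common age structure, District 7 has the higher underlying rate.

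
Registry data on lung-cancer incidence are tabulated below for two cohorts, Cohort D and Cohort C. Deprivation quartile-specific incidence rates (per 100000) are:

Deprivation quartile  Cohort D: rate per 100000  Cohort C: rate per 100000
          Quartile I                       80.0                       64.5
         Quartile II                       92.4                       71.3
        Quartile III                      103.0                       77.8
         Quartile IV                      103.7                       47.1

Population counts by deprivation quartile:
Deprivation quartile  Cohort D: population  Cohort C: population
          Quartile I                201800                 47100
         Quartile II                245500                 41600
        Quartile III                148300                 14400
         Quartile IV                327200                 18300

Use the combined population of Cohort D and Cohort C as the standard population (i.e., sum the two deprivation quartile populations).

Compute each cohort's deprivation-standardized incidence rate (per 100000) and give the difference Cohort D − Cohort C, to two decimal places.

Combined standard total = 1044200; weights = 0.2384, 0.2749, 0.1558, 0.3309.
Cohort D: 0.2384×80.0 + 0.2749×92.4 + 0.1558×103.0 + 0.3309×103.7 = 94.8348 per 100000.
Cohort C: 0.2384×64.5 + 0.2749×71.3 + 0.1558×77.8 + 0.3309×47.1 = 62.6847 per 100000.
Difference = 94.8348 − 62.6847 = 32.1501.

32.15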